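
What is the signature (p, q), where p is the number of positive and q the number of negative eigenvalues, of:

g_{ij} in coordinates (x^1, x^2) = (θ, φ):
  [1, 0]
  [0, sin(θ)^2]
The metric is diagonal, so its eigenvalues are the diagonal entries: 1, sin(θ)^2 (at a generic point, where coordinate-dependent entries are positive).
2 positive, 0 negative.
(2, 0) - Riemannian (positive definite)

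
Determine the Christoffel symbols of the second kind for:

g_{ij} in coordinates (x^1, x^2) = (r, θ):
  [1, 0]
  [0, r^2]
Using Γ^k_{ij} = (1/2) g^{km} (∂_i g_{mj} + ∂_j g_{mi} - ∂_m g_{ij}); the metric is diagonal, so only the m = k term contributes.
Non-zero symbols (using the symmetry Γ^k_{ij} = Γ^k_{ji}):
Γ^r_{θ θ} = (1/2) g^{rr} (∂_θ g_{rθ} + ∂_θ g_{rθ} - ∂_r g_{θθ}) = (1/2)(1)((0) + (0) - (2*r)) = -r
Γ^θ_{r θ} = (1/2) g^{θθ} (∂_r g_{θθ} + ∂_θ g_{θr} - ∂_θ g_{rθ}) = (1/2)(1/r^2)((2*r) + (0) - (0)) = 1/r
All other Christoffel symbols are zero.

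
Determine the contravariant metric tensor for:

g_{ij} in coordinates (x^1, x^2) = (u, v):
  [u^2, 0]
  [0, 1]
The metric is diagonal, so g^{ij} is diagonal with entries 1/g_{ii}: diag(1/(u^2), 1).
g^{ij}:
  [1/u^2, 0]
  [0, 1]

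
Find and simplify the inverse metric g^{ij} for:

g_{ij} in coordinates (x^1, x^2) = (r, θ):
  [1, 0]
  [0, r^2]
The metric is diagonal, so g^{ij} is diagonal with entries 1/g_{ii}: diag(1, 1/(r^2)).
g^{ij}:
  [1, 0]
  [0, 1/r^2]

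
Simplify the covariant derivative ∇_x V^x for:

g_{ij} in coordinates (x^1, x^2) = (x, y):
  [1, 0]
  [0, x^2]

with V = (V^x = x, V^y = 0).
Non-zero Christoffel symbols:
Γ^x_{y y} = -x
Γ^y_{x y} = 1/x
∇_x V^x = ∂_x V^x + Γ^x_{x j} V^j
  = (1) + (0)(x) + (0)(0)
  = 1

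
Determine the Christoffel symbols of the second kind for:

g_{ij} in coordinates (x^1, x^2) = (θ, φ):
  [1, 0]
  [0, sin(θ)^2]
Using Γ^k_{ij} = (1/2) g^{km} (∂_i g_{mj} + ∂_j g_{mi} - ∂_m g_{ij}); the metric is diagonal, so only the m = k term contributes.
Non-zero symbols (using the symmetry Γ^k_{ij} = Γ^k_{ji}):
Γ^θ_{φ φ} = (1/2) g^{θθ} (∂_φ g_{θφ} + ∂_φ g_{θφ} - ∂_θ g_{φφ}) = (1/2)(1)((0) + (0) - (sin(2*θ))) = -sin(2*θ)/2
Γ^φ_{θ φ} = (1/2) g^{φφ} (∂_θ g_{φφ} + ∂_φ g_{φθ} - ∂_φ g_{θφ}) = (1/2)(1/sin(θ)^2)((sin(2*θ)) + (0) - (0)) = 1/tan(θ)
All other Christoffel symbols are zero.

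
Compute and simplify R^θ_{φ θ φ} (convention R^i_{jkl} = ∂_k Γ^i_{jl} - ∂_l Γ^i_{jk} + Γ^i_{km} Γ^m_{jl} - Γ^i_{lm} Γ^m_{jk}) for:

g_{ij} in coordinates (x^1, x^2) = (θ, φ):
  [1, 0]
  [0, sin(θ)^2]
Non-zero Christoffel symbols (Γ^k_{ij} = Γ^k_{ji}):
Γ^θ_{φ φ} = -sin(2*θ)/2
Γ^φ_{θ φ} = 1/tan(θ)
R^θ_{φ θ φ} = ∂_θ Γ^θ_{φ φ} - ∂_φ Γ^θ_{φ θ} + Γ^θ_{θ m} Γ^m_{φ φ} - Γ^θ_{φ m} Γ^m_{φ θ}
  = (-cos(2*θ)) - (0) + (0) - (-cos(θ)^2) = sin(θ)^2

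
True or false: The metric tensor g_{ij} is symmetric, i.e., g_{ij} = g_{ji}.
By definition the metric is a symmetric bilinear form, g_{ij} = g_{ji}.
True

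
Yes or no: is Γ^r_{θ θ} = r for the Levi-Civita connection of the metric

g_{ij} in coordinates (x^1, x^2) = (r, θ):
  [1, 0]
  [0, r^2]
Γ^r_{θ θ} = (1/2) g^{rr} (∂_θ g_{rθ} + ∂_θ g_{rθ} - ∂_r g_{θθ}) = (1/2)(1)((0) + (0) - (2*r)) = -r
This differs from the proposed value r.
No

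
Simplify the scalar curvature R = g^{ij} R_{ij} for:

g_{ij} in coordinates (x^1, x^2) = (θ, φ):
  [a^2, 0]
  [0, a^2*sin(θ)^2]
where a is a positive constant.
Non-zero Christoffel symbols (Γ^k_{ij} = Γ^k_{ji}):
Γ^θ_{φ φ} = -sin(2*θ)/2
Γ^φ_{θ φ} = 1/tan(θ)
Ricci tensor (R_{ij} = R^k_{ikj}): R_{θθ} = 1, R_{θφ} = 0, R_{φφ} = sin(θ)^2
Inverse metric: g^{θθ} = 1/a^2, g^{φφ} = 1/(a^2*sin(θ)^2)
R = g^{ij} R_{ij} = (1/a^2)(1) + (1/(a^2*sin(θ)^2))(sin(θ)^2) = 2/a^2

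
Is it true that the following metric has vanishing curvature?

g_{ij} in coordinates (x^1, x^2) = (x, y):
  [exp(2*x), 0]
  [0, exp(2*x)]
Non-zero Christoffel symbols:
Γ^x_{x x} = 1
Γ^x_{y y} = -1
Γ^y_{x y} = 1
Ricci tensor: R_{xx} = 0, R_{xy} = 0, R_{yy} = 0
All R_{ij} vanish; in 2 dimensions the Riemann tensor is fully determined by the Ricci tensor, so R^i_{jkl} = 0: the metric is flat (curvilinear coordinates on flat space).
Yes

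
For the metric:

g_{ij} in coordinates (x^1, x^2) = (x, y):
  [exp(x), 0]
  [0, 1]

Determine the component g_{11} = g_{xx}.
With x^1 = x, x^2 = y, g_{11} = g_{xx} is the row-1, column-1 entry of the matrix.
g_{11} = exp(x)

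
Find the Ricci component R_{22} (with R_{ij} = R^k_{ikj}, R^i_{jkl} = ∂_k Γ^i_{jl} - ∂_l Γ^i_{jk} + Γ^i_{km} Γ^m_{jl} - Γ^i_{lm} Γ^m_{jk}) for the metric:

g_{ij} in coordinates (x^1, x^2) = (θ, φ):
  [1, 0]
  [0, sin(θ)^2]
Non-zero Christoffel symbols (Γ^k_{ij} = Γ^k_{ji}):
Γ^θ_{φ φ} = -sin(2*θ)/2
Γ^φ_{θ φ} = 1/tan(θ)
R^θ_{φ θ φ} = ∂_θ Γ^θ_{φ φ} - ∂_φ Γ^θ_{φ θ} + Γ^θ_{θ m} Γ^m_{φ φ} - Γ^θ_{φ m} Γ^m_{φ θ}
  = (-cos(2*θ)) - (0) + (0) - (-cos(θ)^2) = sin(θ)^2
R^φ_{φ φ φ} = 0 (a repeated index in an antisymmetric pair)
R_{φφ} = R^θ_{φ θ φ} + R^φ_{φ φ φ} = (sin(θ)^2) + (0) = sin(θ)^2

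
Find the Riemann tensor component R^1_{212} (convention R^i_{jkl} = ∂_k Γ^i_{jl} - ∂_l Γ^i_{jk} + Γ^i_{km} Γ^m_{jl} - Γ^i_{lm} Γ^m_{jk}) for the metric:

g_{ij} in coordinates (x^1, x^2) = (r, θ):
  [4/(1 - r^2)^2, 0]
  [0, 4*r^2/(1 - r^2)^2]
Non-zero Christoffel symbols (Γ^k_{ij} = Γ^k_{ji}):
Γ^r_{r r} = 2*r/(1 - r^2)
Γ^r_{θ θ} = (r^3 + r)/(r^2 - 1)
Γ^θ_{r θ} = (-r^2 - 1)/(r^3 - r)
R^r_{θ r θ} = ∂_r Γ^r_{θ θ} - ∂_θ Γ^r_{θ r} + Γ^r_{r m} Γ^m_{θ θ} - Γ^r_{θ m} Γ^m_{θ r}
  = ((r^4 - 4*r^2 - 1)/(r^2 - 1)^2) - (0) + (-2*r^2*(r^2 + 1)/(r^2 - 1)^2) - (-(r^2 + 1)^2/(r^2 - 1)^2) = -4*r^2/(r^2 - 1)^2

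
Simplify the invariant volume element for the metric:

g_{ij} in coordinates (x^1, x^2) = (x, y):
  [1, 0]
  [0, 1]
det(g) = 1
√|det(g)| = 1
Volume element: dV = 1 dx dy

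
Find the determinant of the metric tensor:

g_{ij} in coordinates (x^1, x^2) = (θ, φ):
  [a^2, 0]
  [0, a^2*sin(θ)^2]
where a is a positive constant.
For a 2×2 metric: det(g) = g_{11}·g_{22} - g_{12}·g_{21}
= (a^2)·(a^2*sin(θ)^2) - (0)·(0)
= a^4*sin(θ)^2 - 0
det(g) = a^4*sin(θ)^2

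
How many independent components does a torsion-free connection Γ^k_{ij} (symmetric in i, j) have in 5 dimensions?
Γ^k_{ij} has n choices for the upper index and n(n+1)/2 independent symmetric lower index pairs.
Total = 5 × 5×6/2 = 5 × 15 = 75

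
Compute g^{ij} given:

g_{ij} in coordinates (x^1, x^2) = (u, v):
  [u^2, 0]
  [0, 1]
The metric is diagonal, so g^{ij} is diagonal with entries 1/g_{ii}: diag(1/(u^2), 1).
g^{ij}:
  [1/u^2, 0]
  [0, 1]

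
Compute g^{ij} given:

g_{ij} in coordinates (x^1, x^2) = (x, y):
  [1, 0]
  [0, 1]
The metric is diagonal, so g^{ij} is diagonal with entries 1/g_{ii}: diag(1, 1).
g^{ij}:
  [1, 0]
  [0, 1]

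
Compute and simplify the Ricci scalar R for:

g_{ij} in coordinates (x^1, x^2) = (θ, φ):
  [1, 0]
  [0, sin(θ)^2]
Non-zero Christoffel symbols (Γ^k_{ij} = Γ^k_{ji}):
Γ^θ_{φ φ} = -sin(2*θ)/2
Γ^φ_{θ φ} = 1/tan(θ)
Ricci tensor (R_{ij} = R^k_{ikj}): R_{θθ} = 1, R_{θφ} = 0, R_{φφ} = sin(θ)^2
Inverse metric: g^{θθ} = 1, g^{φφ} = 1/sin(θ)^2
R = g^{ij} R_{ij} = (1)(1) + (1/sin(θ)^2)(sin(θ)^2) = 2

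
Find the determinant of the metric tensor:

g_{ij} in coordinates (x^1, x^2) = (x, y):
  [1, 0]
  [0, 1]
For a 2×2 metric: det(g) = g_{11}·g_{22} - g_{12}·g_{21}
= (1)·(1) - (0)·(0)
= 1 - 0
det(g) = 1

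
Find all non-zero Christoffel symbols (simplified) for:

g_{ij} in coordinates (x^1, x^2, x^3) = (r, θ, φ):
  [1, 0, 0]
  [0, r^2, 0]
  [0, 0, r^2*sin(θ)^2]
Using Γ^k_{ij} = (1/2) g^{km} (∂_i g_{mj} + ∂_j g_{mi} - ∂_m g_{ij}); the metric is diagonal, so only the m = k term contributes.
Non-zero symbols (using the symmetry Γ^k_{ij} = Γ^k_{ji}):
Γ^r_{θ θ} = (1/2) g^{rr} (∂_θ g_{rθ} + ∂_θ g_{rθ} - ∂_r g_{θθ}) = (1/2)(1)((0) + (0) - (2*r)) = -r
Γ^r_{φ φ} = (1/2) g^{rr} (∂_φ g_{rφ} + ∂_φ g_{rφ} - ∂_r g_{φφ}) = (1/2)(1)((0) + (0) - (2*r*sin(θ)^2)) = -r*sin(θ)^2
Γ^θ_{r θ} = (1/2) g^{θθ} (∂_r g_{θθ} + ∂_θ g_{θr} - ∂_θ g_{rθ}) = (1/2)(1/r^2)((2*r) + (0) - (0)) = 1/r
Γ^θ_{φ φ} = (1/2) g^{θθ} (∂_φ g_{θφ} + ∂_φ g_{θφ} - ∂_θ g_{φφ}) = (1/2)(1/r^2)((0) + (0) - (r^2*sin(2*θ))) = -sin(2*θ)/2
Γ^φ_{r φ} = (1/2) g^{φφ} (∂_r g_{φφ} + ∂_φ g_{φr} - ∂_φ g_{rφ}) = (1/2)(1/(r^2*sin(θ)^2))((2*r*sin(θ)^2) + (0) - (0)) = 1/r
Γ^φ_{θ φ} = (1/2) g^{φφ} (∂_θ g_{φφ} + ∂_φ g_{φθ} - ∂_φ g_{θφ}) = (1/2)(1/(r^2*sin(θ)^2))((r^2*sin(2*θ)) + (0) - (0)) = 1/tan(θ)
All other Christoffel symbols are zero.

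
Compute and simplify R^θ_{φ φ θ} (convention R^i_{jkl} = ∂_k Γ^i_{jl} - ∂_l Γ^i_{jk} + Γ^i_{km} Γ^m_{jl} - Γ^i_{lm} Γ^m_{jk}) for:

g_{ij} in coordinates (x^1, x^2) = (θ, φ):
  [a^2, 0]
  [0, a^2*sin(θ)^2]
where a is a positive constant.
Non-zero Christoffel symbols (Γ^k_{ij} = Γ^k_{ji}):
Γ^θ_{φ φ} = -sin(2*θ)/2
Γ^φ_{θ φ} = 1/tan(θ)
R^θ_{φ φ θ} = ∂_φ Γ^θ_{φ θ} - ∂_θ Γ^θ_{φ φ} + Γ^θ_{φ m} Γ^m_{φ θ} - Γ^θ_{θ m} Γ^m_{φ φ}
  = (0) - (-cos(2*θ)) + (-cos(θ)^2) - (0) = -sin(θ)^2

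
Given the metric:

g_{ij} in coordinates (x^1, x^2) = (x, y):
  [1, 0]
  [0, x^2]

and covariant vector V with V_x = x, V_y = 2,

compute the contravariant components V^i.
Inverse metric (diagonal): g^{xx} = 1, g^{yy} = 1/x^2
V^i = g^{ij} V_j:
V^x = (1)(x) + (0)(2) = x
V^y = (0)(x) + (1/x^2)(2) = 2/x^2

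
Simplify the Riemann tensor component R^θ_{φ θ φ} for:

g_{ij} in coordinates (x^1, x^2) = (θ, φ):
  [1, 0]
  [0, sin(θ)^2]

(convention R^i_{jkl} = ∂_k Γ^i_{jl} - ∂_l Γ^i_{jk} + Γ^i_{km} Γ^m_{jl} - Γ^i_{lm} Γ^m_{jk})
Non-zero Christoffel symbols (Γ^k_{ij} = Γ^k_{ji}):
Γ^θ_{φ φ} = -sin(2*θ)/2
Γ^φ_{θ φ} = 1/tan(θ)
R^θ_{φ θ φ} = ∂_θ Γ^θ_{φ φ} - ∂_φ Γ^θ_{φ θ} + Γ^θ_{θ m} Γ^m_{φ φ} - Γ^θ_{φ m} Γ^m_{φ θ}
  = (-cos(2*θ)) - (0) + (0) - (-cos(θ)^2) = sin(θ)^2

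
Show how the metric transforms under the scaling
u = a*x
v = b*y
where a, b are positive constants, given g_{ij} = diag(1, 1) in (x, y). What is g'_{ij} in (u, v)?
Invert the transformation: x = u/a, y = v/b
g'_{ij} = (∂x^k/∂x'^i)(∂x^l/∂x'^j) g_{kl}; with g_{kl} = δ_{kl} this is Σ_k (∂x^k/∂x'^i)(∂x^k/∂x'^j).
Jacobian: ∂x/∂u = 1/a, ∂x/∂v = 0, ∂y/∂u = 0, ∂y/∂v = 1/b
g'_{uu} = (1/a)(1/a) + (0)(0) = 1/a^2
g'_{uv} = (1/a)(0) + (0)(1/b) = 0
g'_{vv} = (0)(0) + (1/b)(1/b) = 1/b^2
g'_{ij} = diag(1/a^2, 1/b^2)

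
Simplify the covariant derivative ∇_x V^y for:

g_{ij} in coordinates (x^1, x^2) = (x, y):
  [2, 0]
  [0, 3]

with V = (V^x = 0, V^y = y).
All Christoffel symbols are zero.
∇_x V^y = ∂_x V^y + Γ^y_{x j} V^j
  = (0) + (0)(0) + (0)(y)
  = 0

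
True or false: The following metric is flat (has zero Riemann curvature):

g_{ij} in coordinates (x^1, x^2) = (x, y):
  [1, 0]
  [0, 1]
All metric components are constant, so every Christoffel symbol vanishes and R^i_{jkl} = 0.
True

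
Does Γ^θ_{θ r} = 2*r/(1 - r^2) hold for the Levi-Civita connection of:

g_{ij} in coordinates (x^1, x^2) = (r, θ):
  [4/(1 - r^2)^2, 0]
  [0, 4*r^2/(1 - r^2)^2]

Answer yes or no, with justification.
Γ^θ_{θ r} = (1/2) g^{θθ} (∂_θ g_{θr} + ∂_r g_{θθ} - ∂_θ g_{θr}) = (1/2)((1 - r^2)^2/(4*r^2))((0) + (-8*(r^3 + r)/(r^2 - 1)^3) - (0)) = (-r^2 - 1)/(r^3 - r)
This differs from the proposed value 2*r/(1 - r^2).
No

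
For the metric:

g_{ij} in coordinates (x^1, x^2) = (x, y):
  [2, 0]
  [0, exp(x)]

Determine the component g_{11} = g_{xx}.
With x^1 = x, x^2 = y, g_{11} = g_{xx} is the row-1, column-1 entry of the matrix.
g_{11} = 2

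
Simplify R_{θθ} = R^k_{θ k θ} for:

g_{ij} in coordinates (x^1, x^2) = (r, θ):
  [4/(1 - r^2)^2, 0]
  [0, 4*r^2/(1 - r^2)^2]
Non-zero Christoffel symbols (Γ^k_{ij} = Γ^k_{ji}):
Γ^r_{r r} = 2*r/(1 - r^2)
Γ^r_{θ θ} = (r^3 + r)/(r^2 - 1)
Γ^θ_{r θ} = (-r^2 - 1)/(r^3 - r)
R^r_{θ r θ} = ∂_r Γ^r_{θ θ} - ∂_θ Γ^r_{θ r} + Γ^r_{r m} Γ^m_{θ θ} - Γ^r_{θ m} Γ^m_{θ r}
  = ((r^4 - 4*r^2 - 1)/(r^2 - 1)^2) - (0) + (-2*r^2*(r^2 + 1)/(r^2 - 1)^2) - (-(r^2 + 1)^2/(r^2 - 1)^2) = -4*r^2/(r^2 - 1)^2
R^θ_{θ θ θ} = 0 (a repeated index in an antisymmetric pair)
R_{θθ} = R^r_{θ r θ} + R^θ_{θ θ θ} = (-4*r^2/(r^2 - 1)^2) + (0) = -4*r^2/(r^2 - 1)^2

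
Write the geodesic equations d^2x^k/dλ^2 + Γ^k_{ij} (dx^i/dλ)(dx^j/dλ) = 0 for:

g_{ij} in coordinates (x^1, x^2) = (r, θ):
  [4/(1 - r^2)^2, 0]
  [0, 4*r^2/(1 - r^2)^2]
Geodesic equation: d^2x^k/dλ^2 + Γ^k_{ij} (dx^i/dλ)(dx^j/dλ) = 0.
Non-zero Christoffel symbols:
Γ^r_{r r} = 2*r/(1 - r^2)
Γ^r_{θ θ} = (r^3 + r)/(r^2 - 1)
Γ^θ_{r θ} = (-r^2 - 1)/(r^3 - r)
Substituting (the symmetric pair Γ^k_{ij}, Γ^k_{ji} combines into a factor 2):
d^2r/dλ^2 + (2*r/(1 - r^2)) (dr/dλ)^2 + ((r^3 + r)/(r^2 - 1)) (dθ/dλ)^2 = 0
d^2θ/dλ^2 + ((-2*r^2 - 2)/(r^3 - r)) (dr/dλ)(dθ/dλ) = 0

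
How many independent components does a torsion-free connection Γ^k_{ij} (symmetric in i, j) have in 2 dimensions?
Γ^k_{ij} has n choices for the upper index and n(n+1)/2 independent symmetric lower index pairs.
Total = 2 × 2×3/2 = 2 × 3 = 6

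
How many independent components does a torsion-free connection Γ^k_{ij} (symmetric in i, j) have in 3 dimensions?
Γ^k_{ij} has n choices for the upper index and n(n+1)/2 independent symmetric lower index pairs.
Total = 3 × 3×4/2 = 3 × 6 = 18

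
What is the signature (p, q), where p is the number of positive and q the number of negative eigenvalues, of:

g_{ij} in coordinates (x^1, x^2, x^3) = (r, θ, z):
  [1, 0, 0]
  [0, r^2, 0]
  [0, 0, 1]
The metric is diagonal, so its eigenvalues are the diagonal entries: 1, r^2, 1 (at a generic point, where coordinate-dependent entries are positive).
3 positive, 0 negative.
(3, 0) - Riemannian (positive definite)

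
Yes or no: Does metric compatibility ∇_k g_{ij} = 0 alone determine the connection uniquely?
One also needs vanishing torsion; metric compatibility plus torsion-freeness singles out the Levi-Civita connection.
No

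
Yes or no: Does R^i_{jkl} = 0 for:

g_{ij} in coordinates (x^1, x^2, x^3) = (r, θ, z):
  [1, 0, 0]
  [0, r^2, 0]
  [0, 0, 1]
Non-zero Christoffel symbols:
Γ^r_{θ θ} = -r
Γ^θ_{r θ} = 1/r
Ricci tensor: R_{rr} = 0, R_{rθ} = 0, R_{rz} = 0, R_{θθ} = 0, R_{θz} = 0, R_{zz} = 0
All R_{ij} vanish; in 3 dimensions the Riemann tensor is fully determined by the Ricci tensor, so R^i_{jkl} = 0: the metric is flat (curvilinear coordinates on flat space).
Yes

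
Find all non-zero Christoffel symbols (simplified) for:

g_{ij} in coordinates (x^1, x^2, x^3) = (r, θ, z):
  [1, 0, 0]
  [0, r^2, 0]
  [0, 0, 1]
Using Γ^k_{ij} = (1/2) g^{km} (∂_i g_{mj} + ∂_j g_{mi} - ∂_m g_{ij}); the metric is diagonal, so only the m = k term contributes.
Non-zero symbols (using the symmetry Γ^k_{ij} = Γ^k_{ji}):
Γ^r_{θ θ} = (1/2) g^{rr} (∂_θ g_{rθ} + ∂_θ g_{rθ} - ∂_r g_{θθ}) = (1/2)(1)((0) + (0) - (2*r)) = -r
Γ^θ_{r θ} = (1/2) g^{θθ} (∂_r g_{θθ} + ∂_θ g_{θr} - ∂_θ g_{rθ}) = (1/2)(1/r^2)((2*r) + (0) - (0)) = 1/r
All other Christoffel symbols are zero.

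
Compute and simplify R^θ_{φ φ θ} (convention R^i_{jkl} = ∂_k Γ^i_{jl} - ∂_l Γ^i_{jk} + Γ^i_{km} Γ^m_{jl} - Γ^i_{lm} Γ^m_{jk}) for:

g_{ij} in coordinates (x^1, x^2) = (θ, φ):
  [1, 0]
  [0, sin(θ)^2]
Non-zero Christoffel symbols (Γ^k_{ij} = Γ^k_{ji}):
Γ^θ_{φ φ} = -sin(2*θ)/2
Γ^φ_{θ φ} = 1/tan(θ)
R^θ_{φ φ θ} = ∂_φ Γ^θ_{φ θ} - ∂_θ Γ^θ_{φ φ} + Γ^θ_{φ m} Γ^m_{φ θ} - Γ^θ_{θ m} Γ^m_{φ φ}
  = (0) - (-cos(2*θ)) + (-cos(θ)^2) - (0) = -sin(θ)^2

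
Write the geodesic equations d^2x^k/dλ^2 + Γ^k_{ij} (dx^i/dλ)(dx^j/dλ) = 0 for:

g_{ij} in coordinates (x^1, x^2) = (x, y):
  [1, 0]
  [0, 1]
Geodesic equation: d^2x^k/dλ^2 + Γ^k_{ij} (dx^i/dλ)(dx^j/dλ) = 0.
All Christoffel symbols vanish, so the geodesics are straight lines:
d^2x/dλ^2 = 0
d^2y/dλ^2 = 0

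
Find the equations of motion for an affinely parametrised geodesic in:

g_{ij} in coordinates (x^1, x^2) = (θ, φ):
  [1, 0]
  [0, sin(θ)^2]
Geodesic equation: d^2x^k/dλ^2 + Γ^k_{ij} (dx^i/dλ)(dx^j/dλ) = 0.
Non-zero Christoffel symbols:
Γ^θ_{φ φ} = -sin(2*θ)/2
Γ^φ_{θ φ} = 1/tan(θ)
Substituting (the symmetric pair Γ^k_{ij}, Γ^k_{ji} combines into a factor 2):
d^2θ/dλ^2 - (sin(2*θ)/2) (dφ/dλ)^2 = 0
d^2φ/dλ^2 + (2/tan(θ)) (dθ/dλ)(dφ/dλ) = 0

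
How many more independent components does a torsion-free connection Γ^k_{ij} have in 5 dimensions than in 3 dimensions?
Independent components in n dimensions: n × n(n+1)/2 = n^2(n+1)/2.
5D: 5 × 15 = 75
3D: 3 × 6 = 18
Difference = 75 - 18 = 57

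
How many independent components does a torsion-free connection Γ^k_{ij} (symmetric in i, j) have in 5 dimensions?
Γ^k_{ij} has n choices for the upper index and n(n+1)/2 independent symmetric lower index pairs.
Total = 5 × 5×6/2 = 5 × 15 = 75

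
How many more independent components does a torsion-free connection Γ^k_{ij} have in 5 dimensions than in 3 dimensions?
Independent components in n dimensions: n × n(n+1)/2 = n^2(n+1)/2.
5D: 5 × 15 = 75
3D: 3 × 6 = 18
Difference = 75 - 18 = 57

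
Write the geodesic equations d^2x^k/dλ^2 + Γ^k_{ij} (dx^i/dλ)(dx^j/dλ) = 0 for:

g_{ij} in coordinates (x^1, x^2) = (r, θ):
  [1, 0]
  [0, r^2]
Geodesic equation: d^2x^k/dλ^2 + Γ^k_{ij} (dx^i/dλ)(dx^j/dλ) = 0.
Non-zero Christoffel symbols:
Γ^r_{θ θ} = -r
Γ^θ_{r θ} = 1/r
Substituting (the symmetric pair Γ^k_{ij}, Γ^k_{ji} combines into a factor 2):
d^2r/dλ^2 - r (dθ/dλ)^2 = 0
d^2θ/dλ^2 + (2/r) (dr/dλ)(dθ/dλ) = 0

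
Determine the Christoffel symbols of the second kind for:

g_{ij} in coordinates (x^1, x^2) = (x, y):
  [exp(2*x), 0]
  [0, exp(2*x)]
Using Γ^k_{ij} = (1/2) g^{km} (∂_i g_{mj} + ∂_j g_{mi} - ∂_m g_{ij}); the metric is diagonal, so only the m = k term contributes.
Non-zero symbols (using the symmetry Γ^k_{ij} = Γ^k_{ji}):
Γ^x_{x x} = (1/2) g^{xx} (∂_x g_{xx} + ∂_x g_{xx} - ∂_x g_{xx}) = (1/2)(exp(-2*x))((2*exp(2*x)) + (2*exp(2*x)) - (2*exp(2*x))) = 1
Γ^x_{y y} = (1/2) g^{xx} (∂_y g_{xy} + ∂_y g_{xy} - ∂_x g_{yy}) = (1/2)(exp(-2*x))((0) + (0) - (2*exp(2*x))) = -1
Γ^y_{x y} = (1/2) g^{yy} (∂_x g_{yy} + ∂_y g_{yx} - ∂_y g_{xy}) = (1/2)(exp(-2*x))((2*exp(2*x)) + (0) - (0)) = 1
All other Christoffel symbols are zero.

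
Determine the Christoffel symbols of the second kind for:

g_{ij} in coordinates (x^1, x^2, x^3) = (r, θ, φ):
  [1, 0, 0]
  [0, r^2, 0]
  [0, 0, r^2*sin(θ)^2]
Using Γ^k_{ij} = (1/2) g^{km} (∂_i g_{mj} + ∂_j g_{mi} - ∂_m g_{ij}); the metric is diagonal, so only the m = k term contributes.
Non-zero symbols (using the symmetry Γ^k_{ij} = Γ^k_{ji}):
Γ^r_{θ θ} = (1/2) g^{rr} (∂_θ g_{rθ} + ∂_θ g_{rθ} - ∂_r g_{θθ}) = (1/2)(1)((0) + (0) - (2*r)) = -r
Γ^r_{φ φ} = (1/2) g^{rr} (∂_φ g_{rφ} + ∂_φ g_{rφ} - ∂_r g_{φφ}) = (1/2)(1)((0) + (0) - (2*r*sin(θ)^2)) = -r*sin(θ)^2
Γ^θ_{r θ} = (1/2) g^{θθ} (∂_r g_{θθ} + ∂_θ g_{θr} - ∂_θ g_{rθ}) = (1/2)(1/r^2)((2*r) + (0) - (0)) = 1/r
Γ^θ_{φ φ} = (1/2) g^{θθ} (∂_φ g_{θφ} + ∂_φ g_{θφ} - ∂_θ g_{φφ}) = (1/2)(1/r^2)((0) + (0) - (r^2*sin(2*θ))) = -sin(2*θ)/2
Γ^φ_{r φ} = (1/2) g^{φφ} (∂_r g_{φφ} + ∂_φ g_{φr} - ∂_φ g_{rφ}) = (1/2)(1/(r^2*sin(θ)^2))((2*r*sin(θ)^2) + (0) - (0)) = 1/r
Γ^φ_{θ φ} = (1/2) g^{φφ} (∂_θ g_{φφ} + ∂_φ g_{φθ} - ∂_φ g_{θφ}) = (1/2)(1/(r^2*sin(θ)^2))((r^2*sin(2*θ)) + (0) - (0)) = 1/tan(θ)
All other Christoffel symbols are zero.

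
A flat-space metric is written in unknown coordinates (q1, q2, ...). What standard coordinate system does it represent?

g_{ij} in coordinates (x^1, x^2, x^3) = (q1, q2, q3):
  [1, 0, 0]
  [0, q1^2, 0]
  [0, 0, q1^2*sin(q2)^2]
The line element ds^2 = dq1^2 + q1^2 dq2^2 + q1^2 sin(q2)^2 dq3^2 is dr^2 + r^2 dθ^2 + r^2 sin(θ)^2 dφ^2 with q1 = r, q2 = θ, q3 = φ.
spherical coordinates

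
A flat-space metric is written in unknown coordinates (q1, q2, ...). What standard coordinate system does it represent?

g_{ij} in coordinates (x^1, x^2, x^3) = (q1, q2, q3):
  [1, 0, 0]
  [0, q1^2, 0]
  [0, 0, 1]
The line element ds^2 = dq1^2 + q1^2 dq2^2 + dq3^2 is dr^2 + r^2 dθ^2 + dz^2 with q1 = r, q2 = θ, q3 = z.
cylindrical coordinates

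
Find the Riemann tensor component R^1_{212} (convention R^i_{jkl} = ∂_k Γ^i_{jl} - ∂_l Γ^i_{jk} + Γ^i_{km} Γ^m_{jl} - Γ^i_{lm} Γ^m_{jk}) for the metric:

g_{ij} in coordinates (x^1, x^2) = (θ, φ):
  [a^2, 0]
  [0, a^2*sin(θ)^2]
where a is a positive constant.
Non-zero Christoffel symbols (Γ^k_{ij} = Γ^k_{ji}):
Γ^θ_{φ φ} = -sin(2*θ)/2
Γ^φ_{θ φ} = 1/tan(θ)
R^θ_{φ θ φ} = ∂_θ Γ^θ_{φ φ} - ∂_φ Γ^θ_{φ θ} + Γ^θ_{θ m} Γ^m_{φ φ} - Γ^θ_{φ m} Γ^m_{φ θ}
  = (-cos(2*θ)) - (0) + (0) - (-cos(θ)^2) = sin(θ)^2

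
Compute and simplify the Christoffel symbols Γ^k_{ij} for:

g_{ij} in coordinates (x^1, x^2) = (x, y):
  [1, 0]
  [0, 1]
Using Γ^k_{ij} = (1/2) g^{km} (∂_i g_{mj} + ∂_j g_{mi} - ∂_m g_{ij}); the metric is diagonal, so only the m = k term contributes.
Every metric component is constant, so all ∂_m g_{ij} = 0 and every Christoffel symbol vanishes.
All Christoffel symbols are zero.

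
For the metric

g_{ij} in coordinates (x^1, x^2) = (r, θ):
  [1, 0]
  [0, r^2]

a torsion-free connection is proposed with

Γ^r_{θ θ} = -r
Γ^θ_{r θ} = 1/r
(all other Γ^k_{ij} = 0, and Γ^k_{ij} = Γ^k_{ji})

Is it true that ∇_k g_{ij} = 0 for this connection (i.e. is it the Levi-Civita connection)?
Using ∇_k g_{ij} = ∂_k g_{ij} - Γ^m_{ki} g_{mj} - Γ^m_{kj} g_{im}:
e.g. ∇_r g_{θθ} = (2*r) - (r) - (r) = 0
Every component ∇_k g_{ij} vanishes: the connection is metric compatible.
Yes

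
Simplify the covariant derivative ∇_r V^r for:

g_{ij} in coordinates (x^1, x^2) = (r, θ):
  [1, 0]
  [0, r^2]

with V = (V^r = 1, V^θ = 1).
Non-zero Christoffel symbols:
Γ^r_{θ θ} = -r
Γ^θ_{r θ} = 1/r
∇_r V^r = ∂_r V^r + Γ^r_{r j} V^j
  = (0) + (0)(1) + (0)(1)
  = 0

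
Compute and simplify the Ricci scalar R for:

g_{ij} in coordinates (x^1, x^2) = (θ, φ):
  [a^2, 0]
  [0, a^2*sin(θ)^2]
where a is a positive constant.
Non-zero Christoffel symbols (Γ^k_{ij} = Γ^k_{ji}):
Γ^θ_{φ φ} = -sin(2*θ)/2
Γ^φ_{θ φ} = 1/tan(θ)
Ricci tensor (R_{ij} = R^k_{ikj}): R_{θθ} = 1, R_{θφ} = 0, R_{φφ} = sin(θ)^2
Inverse metric: g^{θθ} = 1/a^2, g^{φφ} = 1/(a^2*sin(θ)^2)
R = g^{ij} R_{ij} = (1/a^2)(1) + (1/(a^2*sin(θ)^2))(sin(θ)^2) = 2/a^2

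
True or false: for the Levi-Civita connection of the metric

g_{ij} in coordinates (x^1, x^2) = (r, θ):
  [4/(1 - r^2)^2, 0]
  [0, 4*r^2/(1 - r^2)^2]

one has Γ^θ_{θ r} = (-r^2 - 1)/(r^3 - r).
Γ^θ_{θ r} = (1/2) g^{θθ} (∂_θ g_{θr} + ∂_r g_{θθ} - ∂_θ g_{θr}) = (1/2)((1 - r^2)^2/(4*r^2))((0) + (-8*(r^3 + r)/(r^2 - 1)^3) - (0)) = (-r^2 - 1)/(r^3 - r)
This equals the proposed value (-r^2 - 1)/(r^3 - r).
True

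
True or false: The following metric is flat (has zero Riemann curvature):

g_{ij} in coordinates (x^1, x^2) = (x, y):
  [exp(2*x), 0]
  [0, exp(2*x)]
Non-zero Christoffel symbols:
Γ^x_{x x} = 1
Γ^x_{y y} = -1
Γ^y_{x y} = 1
Ricci tensor: R_{xx} = 0, R_{xy} = 0, R_{yy} = 0
All R_{ij} vanish; in 2 dimensions the Riemann tensor is fully determined by the Ricci tensor, so R^i_{jkl} = 0: the metric is flat (curvilinear coordinates on flat space).
True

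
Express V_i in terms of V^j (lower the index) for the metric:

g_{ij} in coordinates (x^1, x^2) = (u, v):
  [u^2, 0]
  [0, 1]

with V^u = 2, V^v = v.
V_i = g_{ij} V^j:
V_u = (u^2)(2) + (0)(v) = 2*u^2
V_v = (0)(2) + (1)(v) = v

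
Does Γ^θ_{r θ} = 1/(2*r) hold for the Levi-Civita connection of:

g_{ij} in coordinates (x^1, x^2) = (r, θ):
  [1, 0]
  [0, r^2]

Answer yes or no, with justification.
Γ^θ_{r θ} = (1/2) g^{θθ} (∂_r g_{θθ} + ∂_θ g_{θr} - ∂_θ g_{rθ}) = (1/2)(1/r^2)((2*r) + (0) - (0)) = 1/r
This differs from the proposed value 1/(2*r).
No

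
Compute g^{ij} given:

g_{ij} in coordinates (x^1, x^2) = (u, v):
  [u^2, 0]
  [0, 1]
The metric is diagonal, so g^{ij} is diagonal with entries 1/g_{ii}: diag(1/(u^2), 1).
g^{ij}:
  [1/u^2, 0]
  [0, 1]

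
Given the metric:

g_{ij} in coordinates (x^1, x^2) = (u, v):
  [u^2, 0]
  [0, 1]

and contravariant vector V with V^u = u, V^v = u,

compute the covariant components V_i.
V_i = g_{ij} V^j:
V_u = (u^2)(u) + (0)(u) = u^3
V_v = (0)(u) + (1)(u) = u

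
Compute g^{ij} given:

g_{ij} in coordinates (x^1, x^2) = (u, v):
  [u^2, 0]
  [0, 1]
The metric is diagonal, so g^{ij} is diagonal with entries 1/g_{ii}: diag(1/(u^2), 1).
g^{ij}:
  [1/u^2, 0]
  [0, 1]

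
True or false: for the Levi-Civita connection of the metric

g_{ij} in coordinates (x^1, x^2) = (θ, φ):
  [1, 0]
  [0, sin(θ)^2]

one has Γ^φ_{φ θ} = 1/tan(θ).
Γ^φ_{φ θ} = (1/2) g^{φφ} (∂_φ g_{φθ} + ∂_θ g_{φφ} - ∂_φ g_{φθ}) = (1/2)(1/sin(θ)^2)((0) + (sin(2*θ)) - (0)) = 1/tan(θ)
This equals the proposed value 1/tan(θ).
True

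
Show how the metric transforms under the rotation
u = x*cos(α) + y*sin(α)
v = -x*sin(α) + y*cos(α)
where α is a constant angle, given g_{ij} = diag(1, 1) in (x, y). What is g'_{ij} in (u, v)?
Invert the transformation: x = u*cos(α) - v*sin(α), y = u*sin(α) + v*cos(α)
g'_{ij} = (∂x^k/∂x'^i)(∂x^l/∂x'^j) g_{kl}; with g_{kl} = δ_{kl} this is Σ_k (∂x^k/∂x'^i)(∂x^k/∂x'^j).
Jacobian: ∂x/∂u = cos(α), ∂x/∂v = -sin(α), ∂y/∂u = sin(α), ∂y/∂v = cos(α)
g'_{uu} = (cos(α))(cos(α)) + (sin(α))(sin(α)) = 1
g'_{uv} = (cos(α))(-sin(α)) + (sin(α))(cos(α)) = 0
g'_{vv} = (-sin(α))(-sin(α)) + (cos(α))(cos(α)) = 1
g'_{ij} = diag(1, 1)
The Euclidean metric is invariant under rotations.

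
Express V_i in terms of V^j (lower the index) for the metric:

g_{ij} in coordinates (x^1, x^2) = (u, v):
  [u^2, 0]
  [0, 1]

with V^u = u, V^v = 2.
V_i = g_{ij} V^j:
V_u = (u^2)(u) + (0)(2) = u^3
V_v = (0)(u) + (1)(2) = 2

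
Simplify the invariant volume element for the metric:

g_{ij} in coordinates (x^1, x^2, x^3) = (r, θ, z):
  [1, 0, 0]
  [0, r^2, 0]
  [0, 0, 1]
det(g) = r^2
√|det(g)| = r
Volume element: dV = r dr dθ dz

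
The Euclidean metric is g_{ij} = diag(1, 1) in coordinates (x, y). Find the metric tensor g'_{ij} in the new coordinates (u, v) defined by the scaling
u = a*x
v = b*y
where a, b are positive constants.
Invert the transformation: x = u/a, y = v/b
g'_{ij} = (∂x^k/∂x'^i)(∂x^l/∂x'^j) g_{kl}; with g_{kl} = δ_{kl} this is Σ_k (∂x^k/∂x'^i)(∂x^k/∂x'^j).
Jacobian: ∂x/∂u = 1/a, ∂x/∂v = 0, ∂y/∂u = 0, ∂y/∂v = 1/b
g'_{uu} = (1/a)(1/a) + (0)(0) = 1/a^2
g'_{uv} = (1/a)(0) + (0)(1/b) = 0
g'_{vv} = (0)(0) + (1/b)(1/b) = 1/b^2
g'_{ij} = diag(1/a^2, 1/b^2)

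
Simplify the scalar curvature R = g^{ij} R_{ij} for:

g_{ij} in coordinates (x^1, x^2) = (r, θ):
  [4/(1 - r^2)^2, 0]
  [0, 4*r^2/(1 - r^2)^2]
Non-zero Christoffel symbols (Γ^k_{ij} = Γ^k_{ji}):
Γ^r_{r r} = 2*r/(1 - r^2)
Γ^r_{θ θ} = (r^3 + r)/(r^2 - 1)
Γ^θ_{r θ} = (-r^2 - 1)/(r^3 - r)
Ricci tensor (R_{ij} = R^k_{ikj}): R_{rr} = -4/(r^2 - 1)^2, R_{rθ} = 0, R_{θθ} = -4*r^2/(r^2 - 1)^2
Inverse metric: g^{rr} = (1 - r^2)^2/4, g^{θθ} = (1 - r^2)^2/(4*r^2)
R = g^{ij} R_{ij} = ((1 - r^2)^2/4)(-4/(r^2 - 1)^2) + ((1 - r^2)^2/(4*r^2))(-4*r^2/(r^2 - 1)^2) = -2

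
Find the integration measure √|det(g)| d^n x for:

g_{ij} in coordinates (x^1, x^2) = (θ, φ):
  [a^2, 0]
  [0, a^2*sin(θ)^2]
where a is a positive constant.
det(g) = a^4*sin(θ)^2
√|det(g)| = a^2*sin(θ) (taking 0 < θ < π so that |sin(θ)| = sin(θ))
Volume element: dV = a^2*sin(θ) dθ dφ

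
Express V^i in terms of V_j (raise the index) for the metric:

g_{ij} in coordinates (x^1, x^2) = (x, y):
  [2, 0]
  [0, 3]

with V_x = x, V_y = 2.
Inverse metric (diagonal): g^{xx} = 1/2, g^{yy} = 1/3
V^i = g^{ij} V_j:
V^x = (1/2)(x) + (0)(2) = x/2
V^y = (0)(x) + (1/3)(2) = 2/3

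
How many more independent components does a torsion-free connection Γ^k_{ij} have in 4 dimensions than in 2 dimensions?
Independent components in n dimensions: n × n(n+1)/2 = n^2(n+1)/2.
4D: 4 × 10 = 40
2D: 2 × 3 = 6
Difference = 40 - 6 = 34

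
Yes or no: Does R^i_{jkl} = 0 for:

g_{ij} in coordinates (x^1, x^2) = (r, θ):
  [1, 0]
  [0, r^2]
Non-zero Christoffel symbols:
Γ^r_{θ θ} = -r
Γ^θ_{r θ} = 1/r
Ricci tensor: R_{rr} = 0, R_{rθ} = 0, R_{θθ} = 0
All R_{ij} vanish; in 2 dimensions the Riemann tensor is fully determined by the Ricci tensor, so R^i_{jkl} = 0: the metric is flat (curvilinear coordinates on flat space).
Yes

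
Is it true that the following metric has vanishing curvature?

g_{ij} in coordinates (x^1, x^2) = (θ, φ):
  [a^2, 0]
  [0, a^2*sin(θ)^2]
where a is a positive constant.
Non-zero Christoffel symbols:
Γ^θ_{φ φ} = -sin(2*θ)/2
Γ^φ_{θ φ} = 1/tan(θ)
Ricci tensor: R_{θθ} = 1, R_{θφ} = 0, R_{φφ} = sin(θ)^2
The Ricci tensor is non-zero, so the Riemann tensor is non-zero: not flat.
No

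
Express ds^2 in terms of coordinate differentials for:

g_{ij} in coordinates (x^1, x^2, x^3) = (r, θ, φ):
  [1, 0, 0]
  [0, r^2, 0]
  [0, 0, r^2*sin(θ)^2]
ds^2 = g_{ij} dx^i dx^j; only the non-zero components contribute.
ds^2 = dr^2 + r^2 dθ^2 + r^2*sin(θ)^2 dφ^2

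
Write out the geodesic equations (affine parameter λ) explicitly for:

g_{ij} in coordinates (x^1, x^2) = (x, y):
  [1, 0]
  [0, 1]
Geodesic equation: d^2x^k/dλ^2 + Γ^k_{ij} (dx^i/dλ)(dx^j/dλ) = 0.
All Christoffel symbols vanish, so the geodesics are straight lines:
d^2x/dλ^2 = 0
d^2y/dλ^2 = 0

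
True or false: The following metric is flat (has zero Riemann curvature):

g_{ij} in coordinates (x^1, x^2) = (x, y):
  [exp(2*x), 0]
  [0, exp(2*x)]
Non-zero Christoffel symbols:
Γ^x_{x x} = 1
Γ^x_{y y} = -1
Γ^y_{x y} = 1
Ricci tensor: R_{xx} = 0, R_{xy} = 0, R_{yy} = 0
All R_{ij} vanish; in 2 dimensions the Riemann tensor is fully determined by the Ricci tensor, so R^i_{jkl} = 0: the metric is flat (curvilinear coordinates on flat space).
True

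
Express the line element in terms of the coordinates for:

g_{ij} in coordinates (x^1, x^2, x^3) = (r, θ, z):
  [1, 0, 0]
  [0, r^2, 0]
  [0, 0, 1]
ds^2 = g_{ij} dx^i dx^j; only the non-zero components contribute.
ds^2 = dr^2 + r^2 dθ^2 + dz^2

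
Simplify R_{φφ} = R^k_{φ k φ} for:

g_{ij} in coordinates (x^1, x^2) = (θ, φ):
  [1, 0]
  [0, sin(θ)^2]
Non-zero Christoffel symbols (Γ^k_{ij} = Γ^k_{ji}):
Γ^θ_{φ φ} = -sin(2*θ)/2
Γ^φ_{θ φ} = 1/tan(θ)
R^θ_{φ θ φ} = ∂_θ Γ^θ_{φ φ} - ∂_φ Γ^θ_{φ θ} + Γ^θ_{θ m} Γ^m_{φ φ} - Γ^θ_{φ m} Γ^m_{φ θ}
  = (-cos(2*θ)) - (0) + (0) - (-cos(θ)^2) = sin(θ)^2
R^φ_{φ φ φ} = 0 (a repeated index in an antisymmetric pair)
R_{φφ} = R^θ_{φ θ φ} + R^φ_{φ φ φ} = (sin(θ)^2) + (0) = sin(θ)^2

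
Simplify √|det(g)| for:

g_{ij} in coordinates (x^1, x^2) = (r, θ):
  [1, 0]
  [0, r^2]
det(g) = r^2
√|det(g)| = r
Volume element: dV = r dr dθ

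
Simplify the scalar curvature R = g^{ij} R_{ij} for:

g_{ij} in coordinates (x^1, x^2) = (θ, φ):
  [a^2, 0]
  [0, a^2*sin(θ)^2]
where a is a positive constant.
Non-zero Christoffel symbols (Γ^k_{ij} = Γ^k_{ji}):
Γ^θ_{φ φ} = -sin(2*θ)/2
Γ^φ_{θ φ} = 1/tan(θ)
Ricci tensor (R_{ij} = R^k_{ikj}): R_{θθ} = 1, R_{θφ} = 0, R_{φφ} = sin(θ)^2
Inverse metric: g^{θθ} = 1/a^2, g^{φφ} = 1/(a^2*sin(θ)^2)
R = g^{ij} R_{ij} = (1/a^2)(1) + (1/(a^2*sin(θ)^2))(sin(θ)^2) = 2/a^2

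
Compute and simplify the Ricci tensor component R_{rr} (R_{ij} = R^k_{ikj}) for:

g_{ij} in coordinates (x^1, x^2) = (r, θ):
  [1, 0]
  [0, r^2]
Non-zero Christoffel symbols (Γ^k_{ij} = Γ^k_{ji}):
Γ^r_{θ θ} = -r
Γ^θ_{r θ} = 1/r
R^r_{r r r} = 0 (a repeated index in an antisymmetric pair)
R^θ_{r θ r} = ∂_θ Γ^θ_{r r} - ∂_r Γ^θ_{r θ} + Γ^θ_{θ m} Γ^m_{r r} - Γ^θ_{r m} Γ^m_{r θ}
  = (0) - (-1/r^2) + (0) - (1/r^2) = 0
R_{rr} = R^r_{r r r} + R^θ_{r θ r} = (0) + (0) = 0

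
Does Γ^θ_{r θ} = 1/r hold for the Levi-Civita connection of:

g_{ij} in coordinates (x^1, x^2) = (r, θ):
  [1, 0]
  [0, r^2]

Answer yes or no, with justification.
Γ^θ_{r θ} = (1/2) g^{θθ} (∂_r g_{θθ} + ∂_θ g_{θr} - ∂_θ g_{rθ}) = (1/2)(1/r^2)((2*r) + (0) - (0)) = 1/r
This equals the proposed value 1/r.
Yes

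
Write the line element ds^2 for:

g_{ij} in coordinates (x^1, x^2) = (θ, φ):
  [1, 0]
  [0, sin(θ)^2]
ds^2 = g_{ij} dx^i dx^j; only the non-zero components contribute.
ds^2 = dθ^2 + sin(θ)^2 dφ^2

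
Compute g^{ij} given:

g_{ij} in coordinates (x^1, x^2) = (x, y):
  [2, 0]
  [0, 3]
The metric is diagonal, so g^{ij} is diagonal with entries 1/g_{ii}: diag(1/2, 1/3).
g^{ij}:
  [1/2, 0]
  [0, 1/3]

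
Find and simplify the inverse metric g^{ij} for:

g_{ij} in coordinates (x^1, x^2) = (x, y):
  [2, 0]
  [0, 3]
The metric is diagonal, so g^{ij} is diagonal with entries 1/g_{ii}: diag(1/2, 1/3).
g^{ij}:
  [1/2, 0]
  [0, 1/3]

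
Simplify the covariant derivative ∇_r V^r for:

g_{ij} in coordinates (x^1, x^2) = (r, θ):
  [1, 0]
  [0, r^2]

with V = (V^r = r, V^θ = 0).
Non-zero Christoffel symbols:
Γ^r_{θ θ} = -r
Γ^θ_{r θ} = 1/r
∇_r V^r = ∂_r V^r + Γ^r_{r j} V^j
  = (1) + (0)(r) + (0)(0)
  = 1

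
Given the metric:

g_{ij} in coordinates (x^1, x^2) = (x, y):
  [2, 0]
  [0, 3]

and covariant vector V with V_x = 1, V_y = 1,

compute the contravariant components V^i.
Inverse metric (diagonal): g^{xx} = 1/2, g^{yy} = 1/3
V^i = g^{ij} V_j:
V^x = (1/2)(1) + (0)(1) = 1/2
V^y = (0)(1) + (1/3)(1) = 1/3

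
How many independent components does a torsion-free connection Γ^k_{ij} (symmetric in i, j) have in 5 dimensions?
Γ^k_{ij} has n choices for the upper index and n(n+1)/2 independent symmetric lower index pairs.
Total = 5 × 5×6/2 = 5 × 15 = 75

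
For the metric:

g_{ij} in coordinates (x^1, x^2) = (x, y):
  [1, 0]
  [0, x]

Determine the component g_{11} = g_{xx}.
With x^1 = x, x^2 = y, g_{11} = g_{xx} is the row-1, column-1 entry of the matrix.
g_{11} = 1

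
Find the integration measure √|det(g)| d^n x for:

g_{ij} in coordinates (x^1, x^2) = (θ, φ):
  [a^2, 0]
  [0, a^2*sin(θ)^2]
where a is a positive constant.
det(g) = a^4*sin(θ)^2
√|det(g)| = a^2*sin(θ) (taking 0 < θ < π so that |sin(θ)| = sin(θ))
Volume element: dV = a^2*sin(θ) dθ dφ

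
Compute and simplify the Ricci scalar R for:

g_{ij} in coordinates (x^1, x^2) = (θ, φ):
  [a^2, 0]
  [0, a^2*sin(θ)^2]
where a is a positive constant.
Non-zero Christoffel symbols (Γ^k_{ij} = Γ^k_{ji}):
Γ^θ_{φ φ} = -sin(2*θ)/2
Γ^φ_{θ φ} = 1/tan(θ)
Ricci tensor (R_{ij} = R^k_{ikj}): R_{θθ} = 1, R_{θφ} = 0, R_{φφ} = sin(θ)^2
Inverse metric: g^{θθ} = 1/a^2, g^{φφ} = 1/(a^2*sin(θ)^2)
R = g^{ij} R_{ij} = (1/a^2)(1) + (1/(a^2*sin(θ)^2))(sin(θ)^2) = 2/a^2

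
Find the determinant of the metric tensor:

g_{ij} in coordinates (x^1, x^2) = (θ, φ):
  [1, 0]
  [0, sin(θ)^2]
For a 2×2 metric: det(g) = g_{11}·g_{22} - g_{12}·g_{21}
= (1)·(sin(θ)^2) - (0)·(0)
= sin(θ)^2 - 0
det(g) = sin(θ)^2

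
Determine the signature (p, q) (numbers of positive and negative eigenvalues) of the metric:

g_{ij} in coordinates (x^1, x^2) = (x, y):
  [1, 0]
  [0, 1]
The metric is diagonal, so its eigenvalues are the diagonal entries: 1, 1 (at a generic point, where coordinate-dependent entries are positive).
2 positive, 0 negative.
(2, 0) - Riemannian (positive definite)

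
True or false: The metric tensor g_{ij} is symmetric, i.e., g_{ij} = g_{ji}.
By definition the metric is a symmetric bilinear form, g_{ij} = g_{ji}.
True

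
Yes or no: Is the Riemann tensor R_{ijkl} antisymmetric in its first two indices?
R_{ijkl} = -R_{jikl} (follows from metric compatibility).
Yes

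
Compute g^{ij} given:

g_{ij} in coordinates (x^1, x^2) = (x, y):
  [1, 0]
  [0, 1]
The metric is diagonal, so g^{ij} is diagonal with entries 1/g_{ii}: diag(1, 1).
g^{ij}:
  [1, 0]
  [0, 1]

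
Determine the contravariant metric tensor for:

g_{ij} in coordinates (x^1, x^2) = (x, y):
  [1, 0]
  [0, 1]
The metric is diagonal, so g^{ij} is diagonal with entries 1/g_{ii}: diag(1, 1).
g^{ij}:
  [1, 0]
  [0, 1]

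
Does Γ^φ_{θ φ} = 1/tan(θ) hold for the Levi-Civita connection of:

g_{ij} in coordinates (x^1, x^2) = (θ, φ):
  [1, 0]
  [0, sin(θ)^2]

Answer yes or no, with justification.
Γ^φ_{θ φ} = (1/2) g^{φφ} (∂_θ g_{φφ} + ∂_φ g_{φθ} - ∂_φ g_{θφ}) = (1/2)(1/sin(θ)^2)((sin(2*θ)) + (0) - (0)) = 1/tan(θ)
This equals the proposed value 1/tan(θ).
Yes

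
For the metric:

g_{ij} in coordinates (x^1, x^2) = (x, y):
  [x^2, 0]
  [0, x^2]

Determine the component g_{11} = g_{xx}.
With x^1 = x, x^2 = y, g_{11} = g_{xx} is the row-1, column-1 entry of the matrix.
g_{11} = x^2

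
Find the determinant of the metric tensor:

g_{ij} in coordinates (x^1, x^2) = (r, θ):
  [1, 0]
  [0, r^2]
For a 2×2 metric: det(g) = g_{11}·g_{22} - g_{12}·g_{21}
= (1)·(r^2) - (0)·(0)
= r^2 - 0
det(g) = r^2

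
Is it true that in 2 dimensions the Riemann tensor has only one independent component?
The number of independent components is n^2(n^2-1)/12 = 4·3/12 = 1 for n = 2 (e.g. R_{1212}).
Yes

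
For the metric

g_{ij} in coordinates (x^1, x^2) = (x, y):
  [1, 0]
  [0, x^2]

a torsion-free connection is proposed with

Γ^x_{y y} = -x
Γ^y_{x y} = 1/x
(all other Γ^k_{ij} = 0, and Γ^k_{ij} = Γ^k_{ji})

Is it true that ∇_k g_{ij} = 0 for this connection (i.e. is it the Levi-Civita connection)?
Using ∇_k g_{ij} = ∂_k g_{ij} - Γ^m_{ki} g_{mj} - Γ^m_{kj} g_{im}:
e.g. ∇_x g_{yy} = (2*x) - (x) - (x) = 0
Every component ∇_k g_{ij} vanishes: the connection is metric compatible.
Yes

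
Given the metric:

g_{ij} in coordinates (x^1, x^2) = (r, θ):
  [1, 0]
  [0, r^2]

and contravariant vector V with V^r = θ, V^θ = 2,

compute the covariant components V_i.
V_i = g_{ij} V^j:
V_r = (1)(θ) + (0)(2) = θ
V_θ = (0)(θ) + (r^2)(2) = 2*r^2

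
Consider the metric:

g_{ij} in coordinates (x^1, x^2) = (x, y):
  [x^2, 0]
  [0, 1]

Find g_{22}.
With x^1 = x, x^2 = y, g_{22} = g_{yy} is the row-2, column-2 entry of the matrix.
g_{22} = 1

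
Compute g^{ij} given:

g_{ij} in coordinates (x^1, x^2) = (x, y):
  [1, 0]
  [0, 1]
The metric is diagonal, so g^{ij} is diagonal with entries 1/g_{ii}: diag(1, 1).
g^{ij}:
  [1, 0]
  [0, 1]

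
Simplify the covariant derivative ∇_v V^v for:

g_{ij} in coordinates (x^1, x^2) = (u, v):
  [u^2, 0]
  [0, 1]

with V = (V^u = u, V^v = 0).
Non-zero Christoffel symbols:
Γ^u_{u u} = 1/u
∇_v V^v = ∂_v V^v + Γ^v_{v j} V^j
  = (0) + (0)(u) + (0)(0)
  = 0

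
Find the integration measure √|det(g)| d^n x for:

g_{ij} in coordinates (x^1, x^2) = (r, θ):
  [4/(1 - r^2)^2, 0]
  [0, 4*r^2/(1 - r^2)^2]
det(g) = 16*r^2/(1 - r^2)^4
√|det(g)| = 4*r/(r^2 - 1)^2
Volume element: dV = 4*r/(r^2 - 1)^2 dr dθ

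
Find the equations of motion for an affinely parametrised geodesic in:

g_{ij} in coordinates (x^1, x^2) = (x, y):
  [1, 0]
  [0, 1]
Geodesic equation: d^2x^k/dλ^2 + Γ^k_{ij} (dx^i/dλ)(dx^j/dλ) = 0.
All Christoffel symbols vanish, so the geodesics are straight lines:
d^2x/dλ^2 = 0
d^2y/dλ^2 = 0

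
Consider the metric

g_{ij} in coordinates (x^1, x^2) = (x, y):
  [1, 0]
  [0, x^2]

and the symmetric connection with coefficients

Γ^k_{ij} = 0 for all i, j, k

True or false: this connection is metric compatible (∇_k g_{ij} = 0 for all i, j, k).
Using ∇_k g_{ij} = ∂_k g_{ij} - Γ^m_{ki} g_{mj} - Γ^m_{kj} g_{im}:
∇_x g_{yy} = (2*x) - (0) - (0) = 2*x ≠ 0
So the connection is not metric compatible (it is not the Levi-Civita connection).
False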